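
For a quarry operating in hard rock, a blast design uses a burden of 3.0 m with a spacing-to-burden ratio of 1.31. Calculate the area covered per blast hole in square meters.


First, find the spacing:
Spacing = burden * ratio = 3.0 * 1.31
= 3.93 m
Then, calculate the area:
Area = burden * spacing = 3.0 * 3.93
= 11.79 m^2

11.79 m^2


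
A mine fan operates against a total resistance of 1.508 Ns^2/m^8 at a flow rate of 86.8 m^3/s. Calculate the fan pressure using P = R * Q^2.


Compute Q^2:
Q^2 = 86.8^2 = 7534.24
Compute pressure:
P = R * Q^2 = 1.508 * 7534.24
= 11361.6339 Pa

11361.6339 Pa


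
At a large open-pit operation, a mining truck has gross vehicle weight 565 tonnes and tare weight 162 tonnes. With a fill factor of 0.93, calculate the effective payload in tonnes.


374.79 tonnes

Maximum payload = gross - tare
= 565 - 162 = 403 tonnes
Effective payload = max payload * fill factor
= 403 * 0.93
= 374.79 tonnes


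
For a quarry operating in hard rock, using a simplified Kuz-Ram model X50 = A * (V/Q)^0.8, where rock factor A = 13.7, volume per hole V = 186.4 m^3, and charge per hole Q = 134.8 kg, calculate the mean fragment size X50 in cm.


17.7552 cm

Compute V/Q:
V/Q = 186.4 / 134.8 = 1.382789318
Raise to the power 0.8:
(V/Q)^0.8 = 1.382789318^0.8 = 1.295999436
Multiply by A:
X50 = 13.7 * 1.295999436
= 17.7552 cm


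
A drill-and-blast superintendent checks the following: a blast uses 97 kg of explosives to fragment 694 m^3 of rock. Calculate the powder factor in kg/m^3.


Powder factor = explosive mass / rock volume
= 97 / 694
= 0.1398 kg/m^3

0.1398 kg/m^3


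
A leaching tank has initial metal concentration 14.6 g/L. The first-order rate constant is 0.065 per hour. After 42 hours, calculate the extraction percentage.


93.4781%

Compute the exponent:
-k * t = -0.065 * 42 = -2.73
Remaining concentration:
C = 14.6 * exp(-2.73)
= 14.6 * 0.06521928967
= 0.9522016292 g/L
Extracted = 14.6 - 0.9522016292 = 13.64779837 g/L
Extraction % = 13.64779837 / 14.6 * 100
= 93.4781%


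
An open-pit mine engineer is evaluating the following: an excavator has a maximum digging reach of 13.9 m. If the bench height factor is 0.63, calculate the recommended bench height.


8.757 m

Bench height = reach * factor
= 13.9 * 0.63
= 8.757 m


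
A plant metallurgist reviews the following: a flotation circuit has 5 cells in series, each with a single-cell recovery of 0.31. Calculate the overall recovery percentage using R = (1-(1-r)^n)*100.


84.3597%

Complement of single-cell recovery:
1 - r = 1 - 0.31 = 0.69
Raise to power n:
(1 - r)^5 = 0.69^5 = 0.1564031349
Overall recovery:
R = (1 - 0.1564031349) * 100
= 84.3597%


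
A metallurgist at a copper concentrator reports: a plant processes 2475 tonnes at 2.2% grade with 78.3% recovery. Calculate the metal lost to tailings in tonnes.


Total metal in feed:
= 2475 * 2.2 / 100 = 54.45 tonnes
Metal recovered:
= 54.45 * 78.3 / 100 = 42.63435 tonnes
Metal lost to tailings:
= 54.45 - 42.63435
= 11.8157 tonnes

11.8157 tonnes


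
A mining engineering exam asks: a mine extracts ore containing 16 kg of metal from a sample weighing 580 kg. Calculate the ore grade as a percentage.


2.7586%

Ore grade = (metal mass / ore mass) * 100
= (16 / 580) * 100
= 0.0275862069 * 100
= 2.7586%


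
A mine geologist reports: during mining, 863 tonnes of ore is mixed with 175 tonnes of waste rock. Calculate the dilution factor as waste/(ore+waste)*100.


Total material = ore + waste
= 863 + 175 = 1038 tonnes
Dilution = waste / total * 100
= 175 / 1038 * 100
= 0.1685934489 * 100
= 16.8593%

16.8593%


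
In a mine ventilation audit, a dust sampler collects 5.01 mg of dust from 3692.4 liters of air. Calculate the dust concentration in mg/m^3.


Convert liters to m^3: 1 m^3 = 1000 L
Concentration = mass / volume * 1000
= 5.01 / 3692.4 * 1000
= 0.001356841079 * 1000
= 1.3568 mg/m^3

1.3568 mg/m^3


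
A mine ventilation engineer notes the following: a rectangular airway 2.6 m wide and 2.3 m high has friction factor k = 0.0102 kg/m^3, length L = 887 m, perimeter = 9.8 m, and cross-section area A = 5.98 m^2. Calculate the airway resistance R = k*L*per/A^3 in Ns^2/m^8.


Compute the numerator:
k * L * per = 0.0102 * 887 * 9.8
= 88.66452
Compute the denominator:
A^3 = 5.98^3 = 213.847192
Resistance:
R = 88.66452 / 213.847192
= 0.4146 Ns^2/m^8

0.4146 Ns^2/m^8


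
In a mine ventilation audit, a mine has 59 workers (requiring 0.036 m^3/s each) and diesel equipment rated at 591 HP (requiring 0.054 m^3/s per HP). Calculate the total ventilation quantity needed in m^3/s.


34.038 m^3/s

Airflow for workers:
Q_people = 59 * 0.036 = 2.124 m^3/s
Airflow for diesel equipment:
Q_diesel = 591 * 0.054 = 31.914 m^3/s
Total ventilation:
Q_total = 2.124 + 31.914
= 34.038 m^3/s


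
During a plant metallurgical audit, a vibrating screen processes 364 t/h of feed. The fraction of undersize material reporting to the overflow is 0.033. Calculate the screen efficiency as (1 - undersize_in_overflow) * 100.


96.7%

Screen efficiency = (1 - fraction of undersize in overflow) * 100
= (1 - 0.033) * 100
= 0.967 * 100
= 96.7%


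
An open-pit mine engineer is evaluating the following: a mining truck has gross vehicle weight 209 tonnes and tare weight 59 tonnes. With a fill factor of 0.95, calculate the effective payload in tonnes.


142.5 tonnes

Maximum payload = gross - tare
= 209 - 59 = 150 tonnes
Effective payload = max payload * fill factor
= 150 * 0.95
= 142.5 tonnes


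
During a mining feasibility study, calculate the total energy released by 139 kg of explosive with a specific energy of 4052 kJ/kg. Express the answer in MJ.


Energy = mass * specific_energy / 1000
= 139 * 4052 / 1000
= 563228 / 1000
= 563.228 MJ

563.228 MJ


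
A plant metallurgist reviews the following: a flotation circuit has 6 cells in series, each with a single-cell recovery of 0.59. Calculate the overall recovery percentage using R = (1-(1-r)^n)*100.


Complement of single-cell recovery:
1 - r = 1 - 0.59 = 0.41
Raise to power n:
(1 - r)^6 = 0.41^6 = 0.004750104241
Overall recovery:
R = (1 - 0.004750104241) * 100
= 99.525%

99.525%


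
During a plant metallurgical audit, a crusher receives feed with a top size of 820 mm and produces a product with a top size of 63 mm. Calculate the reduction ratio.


13.0159

Reduction ratio = feed size / product size
= 820 / 63
= 13.0159


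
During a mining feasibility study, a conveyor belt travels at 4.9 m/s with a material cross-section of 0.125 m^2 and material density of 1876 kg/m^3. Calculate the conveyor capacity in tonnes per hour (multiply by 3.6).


4136.58 t/h

Volumetric flow = speed * area
= 4.9 * 0.125 = 0.6125 m^3/s
Mass flow = volumetric * density
= 0.6125 * 1876 = 1149.05 kg/s
Convert to t/h: multiply by 3.6
Capacity = 1149.05 * 3.6
= 4136.58 t/h


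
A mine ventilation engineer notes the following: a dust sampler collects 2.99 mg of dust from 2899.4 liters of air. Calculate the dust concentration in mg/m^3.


1.0312 mg/m^3

Convert liters to m^3: 1 m^3 = 1000 L
Concentration = mass / volume * 1000
= 2.99 / 2899.4 * 1000
= 0.001031247844 * 1000
= 1.0312 mg/m^3


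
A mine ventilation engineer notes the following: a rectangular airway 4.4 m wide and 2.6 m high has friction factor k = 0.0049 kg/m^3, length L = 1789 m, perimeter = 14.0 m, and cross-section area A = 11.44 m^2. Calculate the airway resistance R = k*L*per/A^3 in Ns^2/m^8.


Compute the numerator:
k * L * per = 0.0049 * 1789 * 14.0
= 122.7254
Compute the denominator:
A^3 = 11.44^3 = 1497.193984
Resistance:
R = 122.7254 / 1497.193984
= 0.082 Ns^2/m^8

0.082 Ns^2/m^8


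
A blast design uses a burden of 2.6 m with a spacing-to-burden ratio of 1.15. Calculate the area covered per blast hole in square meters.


First, find the spacing:
Spacing = burden * ratio = 2.6 * 1.15
= 2.99 m
Then, calculate the area:
Area = burden * spacing = 2.6 * 2.99
= 7.774 m^2

7.774 m^2


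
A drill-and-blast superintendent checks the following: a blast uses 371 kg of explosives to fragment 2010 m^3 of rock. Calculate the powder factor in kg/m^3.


0.1846 kg/m^3

Powder factor = explosive mass / rock volume
= 371 / 2010
= 0.1846 kg/m^3


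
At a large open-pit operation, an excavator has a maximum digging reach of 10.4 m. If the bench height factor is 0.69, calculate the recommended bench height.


Bench height = reach * factor
= 10.4 * 0.69
= 7.176 m

7.176 m


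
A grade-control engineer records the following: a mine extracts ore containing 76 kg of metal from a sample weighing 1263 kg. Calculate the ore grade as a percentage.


Ore grade = (metal mass / ore mass) * 100
= (76 / 1263) * 100
= 0.06017418844 * 100
= 6.0174%

6.0174%


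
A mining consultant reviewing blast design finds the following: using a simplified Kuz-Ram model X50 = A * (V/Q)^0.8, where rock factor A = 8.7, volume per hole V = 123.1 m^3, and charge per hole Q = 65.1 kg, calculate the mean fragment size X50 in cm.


14.4831 cm

Compute V/Q:
V/Q = 123.1 / 65.1 = 1.89093702
Raise to the power 0.8:
(V/Q)^0.8 = 1.89093702^0.8 = 1.664721741
Multiply by A:
X50 = 8.7 * 1.664721741
= 14.4831 cm


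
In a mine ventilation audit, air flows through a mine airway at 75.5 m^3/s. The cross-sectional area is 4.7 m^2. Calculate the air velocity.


Velocity = flow rate / cross-sectional area
= 75.5 / 4.7
= 16.0638 m/s

16.0638 m/s


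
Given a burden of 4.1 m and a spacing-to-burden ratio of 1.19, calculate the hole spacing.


Spacing = burden * ratio
= 4.1 * 1.19
= 4.879 m

4.879 m


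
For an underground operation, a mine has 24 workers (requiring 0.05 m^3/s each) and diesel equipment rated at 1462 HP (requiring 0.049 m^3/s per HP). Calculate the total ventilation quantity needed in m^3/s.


Airflow for workers:
Q_people = 24 * 0.05 = 1.2 m^3/s
Airflow for diesel equipment:
Q_diesel = 1462 * 0.049 = 71.638 m^3/s
Total ventilation:
Q_total = 1.2 + 71.638
= 72.838 m^3/s

72.838 m^3/s


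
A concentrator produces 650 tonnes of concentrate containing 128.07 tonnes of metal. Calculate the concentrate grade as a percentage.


19.7031%

Grade = (metal in concentrate / concentrate mass) * 100
= (128.07 / 650) * 100
= 0.1970307692 * 100
= 19.7031%


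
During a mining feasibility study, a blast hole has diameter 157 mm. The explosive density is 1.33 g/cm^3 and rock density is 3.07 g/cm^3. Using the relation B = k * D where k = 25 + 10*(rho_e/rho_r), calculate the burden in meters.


First, compute k:
rho_e / rho_r = 1.33 / 3.07 = 0.4332247557
k = 25 + 10 * 0.4332247557 = 29.33224756
Then, compute burden:
B = k * D / 1000 = 29.33224756 * 157 / 1000
= 4605.162866 / 1000
= 4.6052 m

4.6052 m


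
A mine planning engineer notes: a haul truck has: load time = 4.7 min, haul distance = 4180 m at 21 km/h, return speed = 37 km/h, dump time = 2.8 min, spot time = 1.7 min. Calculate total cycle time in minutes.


Convert haul speed to m/min: 21 * 1000/60 = 350 m/min
Haul time = 4180 / 350 = 11.94285714 min
Convert return speed to m/min: 37 * 1000/60 = 616.6666667 m/min
Return time = 4180 / 616.6666667 = 6.778378378 min
Total cycle time:
= 4.7 + 11.94285714 + 2.8 + 6.778378378 + 1.7
= 27.9212 min

27.9212 min


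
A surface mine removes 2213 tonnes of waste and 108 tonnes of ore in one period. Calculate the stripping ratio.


20.4907

Stripping ratio = waste tonnage / ore tonnage
= 2213 / 108
= 20.4907


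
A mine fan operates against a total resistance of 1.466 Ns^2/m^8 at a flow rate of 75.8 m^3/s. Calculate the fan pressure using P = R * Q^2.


8423.1082 Pa

Compute Q^2:
Q^2 = 75.8^2 = 5745.64
Compute pressure:
P = R * Q^2 = 1.466 * 5745.64
= 8423.1082 Pa


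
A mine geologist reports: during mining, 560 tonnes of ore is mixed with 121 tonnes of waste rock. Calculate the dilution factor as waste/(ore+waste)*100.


Total material = ore + waste
= 560 + 121 = 681 tonnes
Dilution = waste / total * 100
= 121 / 681 * 100
= 0.1776798825 * 100
= 17.768%

17.768%


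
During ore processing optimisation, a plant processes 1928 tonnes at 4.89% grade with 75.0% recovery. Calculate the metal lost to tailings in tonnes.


Total metal in feed:
= 1928 * 4.89 / 100 = 94.2792 tonnes
Metal recovered:
= 94.2792 * 75.0 / 100 = 70.7094 tonnes
Metal lost to tailings:
= 94.2792 - 70.7094
= 23.5698 tonnes

23.5698 tonnes


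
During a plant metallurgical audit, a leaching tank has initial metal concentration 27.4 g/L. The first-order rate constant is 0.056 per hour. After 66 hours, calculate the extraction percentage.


97.5177%

Compute the exponent:
-k * t = -0.056 * 66 = -3.696
Remaining concentration:
C = 27.4 * exp(-3.696)
= 27.4 * 0.02482261863
= 0.6801397504 g/L
Extracted = 27.4 - 0.6801397504 = 26.71986025 g/L
Extraction % = 26.71986025 / 27.4 * 100
= 97.5177%


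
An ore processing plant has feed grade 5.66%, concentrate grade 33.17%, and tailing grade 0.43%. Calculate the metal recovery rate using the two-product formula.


Using the two-product formula:
R = 100 * c * (f - t) / (f * (c - t))
Numerator = 100 * 33.17 * (5.66 - 0.43)
= 100 * 33.17 * 5.23
= 17347.91
Denominator = 5.66 * (33.17 - 0.43)
= 5.66 * 32.74
= 185.3084
R = 17347.91 / 185.3084
= 93.6164%

93.6164%


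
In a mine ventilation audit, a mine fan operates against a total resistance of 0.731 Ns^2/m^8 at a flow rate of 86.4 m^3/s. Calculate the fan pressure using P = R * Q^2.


Compute Q^2:
Q^2 = 86.4^2 = 7464.96
Compute pressure:
P = R * Q^2 = 0.731 * 7464.96
= 5456.8858 Pa

5456.8858 Pa


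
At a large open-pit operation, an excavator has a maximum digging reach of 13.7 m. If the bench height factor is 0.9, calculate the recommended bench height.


Bench height = reach * factor
= 13.7 * 0.9
= 12.33 m

12.33 m


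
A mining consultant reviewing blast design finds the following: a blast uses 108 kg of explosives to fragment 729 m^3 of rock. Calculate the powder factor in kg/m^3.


Powder factor = explosive mass / rock volume
= 108 / 729
= 0.1481 kg/m^3

0.1481 kg/m^3


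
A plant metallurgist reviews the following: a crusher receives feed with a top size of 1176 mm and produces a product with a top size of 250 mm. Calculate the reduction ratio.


4.704

Reduction ratio = feed size / product size
= 1176 / 250
= 4.704


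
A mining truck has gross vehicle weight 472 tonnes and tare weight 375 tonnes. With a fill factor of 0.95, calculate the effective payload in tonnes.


Maximum payload = gross - tare
= 472 - 375 = 97 tonnes
Effective payload = max payload * fill factor
= 97 * 0.95
= 92.15 tonnes

92.15 tonnes


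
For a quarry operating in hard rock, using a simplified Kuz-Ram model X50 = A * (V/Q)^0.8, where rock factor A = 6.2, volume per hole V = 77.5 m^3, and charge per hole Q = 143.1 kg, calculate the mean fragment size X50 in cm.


Compute V/Q:
V/Q = 77.5 / 143.1 = 0.5415793152
Raise to the power 0.8:
(V/Q)^0.8 = 0.5415793152^0.8 = 0.6122512141
Multiply by A:
X50 = 6.2 * 0.6122512141
= 3.796 cm

3.796 cm


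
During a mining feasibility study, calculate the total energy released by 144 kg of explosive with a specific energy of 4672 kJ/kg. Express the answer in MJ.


672.768 MJ

Energy = mass * specific_energy / 1000
= 144 * 4672 / 1000
= 672768 / 1000
= 672.768 MJ


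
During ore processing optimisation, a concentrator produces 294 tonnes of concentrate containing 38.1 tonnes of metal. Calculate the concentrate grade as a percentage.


12.9592%

Grade = (metal in concentrate / concentrate mass) * 100
= (38.1 / 294) * 100
= 0.1295918367 * 100
= 12.9592%


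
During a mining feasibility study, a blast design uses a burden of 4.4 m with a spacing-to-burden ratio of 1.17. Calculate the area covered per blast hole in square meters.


First, find the spacing:
Spacing = burden * ratio = 4.4 * 1.17
= 5.148 m
Then, calculate the area:
Area = burden * spacing = 4.4 * 5.148
= 22.6512 m^2

22.6512 m^2


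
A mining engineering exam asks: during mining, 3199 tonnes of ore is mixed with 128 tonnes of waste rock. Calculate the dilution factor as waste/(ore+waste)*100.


3.8473%

Total material = ore + waste
= 3199 + 128 = 3327 tonnes
Dilution = waste / total * 100
= 128 / 3327 * 100
= 0.03847309889 * 100
= 3.8473%


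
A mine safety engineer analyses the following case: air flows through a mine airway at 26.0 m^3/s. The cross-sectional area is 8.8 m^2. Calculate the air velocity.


2.9545 m/s

Velocity = flow rate / cross-sectional area
= 26.0 / 8.8
= 2.9545 m/s


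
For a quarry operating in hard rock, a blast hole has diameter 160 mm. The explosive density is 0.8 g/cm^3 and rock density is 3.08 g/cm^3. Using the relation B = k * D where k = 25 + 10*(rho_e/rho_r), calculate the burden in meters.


First, compute k:
rho_e / rho_r = 0.8 / 3.08 = 0.2597402597
k = 25 + 10 * 0.2597402597 = 27.5974026
Then, compute burden:
B = k * D / 1000 = 27.5974026 * 160 / 1000
= 4415.584416 / 1000
= 4.4156 m

4.4156 m


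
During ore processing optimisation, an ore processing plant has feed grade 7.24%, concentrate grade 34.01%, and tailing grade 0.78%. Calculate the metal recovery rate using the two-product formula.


91.3209%

Using the two-product formula:
R = 100 * c * (f - t) / (f * (c - t))
Numerator = 100 * 34.01 * (7.24 - 0.78)
= 100 * 34.01 * 6.46
= 21970.46
Denominator = 7.24 * (34.01 - 0.78)
= 7.24 * 33.23
= 240.5852
R = 21970.46 / 240.5852
= 91.3209%


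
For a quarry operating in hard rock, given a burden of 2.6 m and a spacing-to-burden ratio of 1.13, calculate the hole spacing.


Spacing = burden * ratio
= 2.6 * 1.13
= 2.938 m

2.938 m


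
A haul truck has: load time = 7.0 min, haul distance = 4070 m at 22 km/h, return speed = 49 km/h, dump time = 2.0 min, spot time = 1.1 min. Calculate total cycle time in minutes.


Convert haul speed to m/min: 22 * 1000/60 = 366.6666667 m/min
Haul time = 4070 / 366.6666667 = 11.1 min
Convert return speed to m/min: 49 * 1000/60 = 816.6666667 m/min
Return time = 4070 / 816.6666667 = 4.983673469 min
Total cycle time:
= 7.0 + 11.1 + 2.0 + 4.983673469 + 1.1
= 26.1837 min

26.1837 min


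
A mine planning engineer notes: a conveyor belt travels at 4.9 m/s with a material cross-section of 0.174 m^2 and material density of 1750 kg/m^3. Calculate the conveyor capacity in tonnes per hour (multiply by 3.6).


5371.38 t/h

Volumetric flow = speed * area
= 4.9 * 0.174 = 0.8526 m^3/s
Mass flow = volumetric * density
= 0.8526 * 1750 = 1492.05 kg/s
Convert to t/h: multiply by 3.6
Capacity = 1492.05 * 3.6
= 5371.38 t/h


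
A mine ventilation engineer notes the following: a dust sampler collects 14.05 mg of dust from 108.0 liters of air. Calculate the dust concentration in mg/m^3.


130.0926 mg/m^3

Convert liters to m^3: 1 m^3 = 1000 L
Concentration = mass / volume * 1000
= 14.05 / 108.0 * 1000
= 0.1300925926 * 1000
= 130.0926 mg/m^3


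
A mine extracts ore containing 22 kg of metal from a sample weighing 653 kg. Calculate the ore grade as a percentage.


Ore grade = (metal mass / ore mass) * 100
= (22 / 653) * 100
= 0.0336906585 * 100
= 3.3691%

3.3691%


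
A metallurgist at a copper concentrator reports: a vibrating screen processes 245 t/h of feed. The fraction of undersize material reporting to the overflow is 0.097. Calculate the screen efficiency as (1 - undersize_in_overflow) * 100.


Screen efficiency = (1 - fraction of undersize in overflow) * 100
= (1 - 0.097) * 100
= 0.903 * 100
= 90.3%

90.3%


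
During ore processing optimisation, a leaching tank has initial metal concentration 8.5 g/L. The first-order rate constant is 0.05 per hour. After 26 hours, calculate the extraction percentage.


72.7468%

Compute the exponent:
-k * t = -0.05 * 26 = -1.3
Remaining concentration:
C = 8.5 * exp(-1.3)
= 8.5 * 0.272531793
= 2.316520241 g/L
Extracted = 8.5 - 2.316520241 = 6.183479759 g/L
Extraction % = 6.183479759 / 8.5 * 100
= 72.7468%


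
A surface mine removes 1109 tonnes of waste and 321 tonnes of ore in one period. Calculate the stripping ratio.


Stripping ratio = waste tonnage / ore tonnage
= 1109 / 321
= 3.4548

3.4548


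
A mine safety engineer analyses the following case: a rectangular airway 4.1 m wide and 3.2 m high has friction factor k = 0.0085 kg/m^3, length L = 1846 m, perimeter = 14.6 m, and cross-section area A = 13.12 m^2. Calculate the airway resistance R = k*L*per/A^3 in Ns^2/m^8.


Compute the numerator:
k * L * per = 0.0085 * 1846 * 14.6
= 229.0886
Compute the denominator:
A^3 = 13.12^3 = 2258.403328
Resistance:
R = 229.0886 / 2258.403328
= 0.1014 Ns^2/m^8

0.1014 Ns^2/m^8


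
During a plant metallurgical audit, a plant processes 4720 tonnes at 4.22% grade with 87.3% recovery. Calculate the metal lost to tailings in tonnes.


Total metal in feed:
= 4720 * 4.22 / 100 = 199.184 tonnes
Metal recovered:
= 199.184 * 87.3 / 100 = 173.887632 tonnes
Metal lost to tailings:
= 199.184 - 173.887632
= 25.2964 tonnes

25.2964 tonnes


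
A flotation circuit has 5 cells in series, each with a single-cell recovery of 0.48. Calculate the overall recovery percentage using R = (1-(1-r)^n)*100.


96.198%

Complement of single-cell recovery:
1 - r = 1 - 0.48 = 0.52
Raise to power n:
(1 - r)^5 = 0.52^5 = 0.0380204032
Overall recovery:
R = (1 - 0.0380204032) * 100
= 96.198%


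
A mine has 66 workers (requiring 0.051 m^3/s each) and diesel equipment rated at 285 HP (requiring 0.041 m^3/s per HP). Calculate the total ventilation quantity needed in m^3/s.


Airflow for workers:
Q_people = 66 * 0.051 = 3.366 m^3/s
Airflow for diesel equipment:
Q_diesel = 285 * 0.041 = 11.685 m^3/s
Total ventilation:
Q_total = 3.366 + 11.685
= 15.051 m^3/s

15.051 m^3/s


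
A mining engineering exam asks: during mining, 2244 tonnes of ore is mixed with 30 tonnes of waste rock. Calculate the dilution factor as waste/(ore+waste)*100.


1.3193%

Total material = ore + waste
= 2244 + 30 = 2274 tonnes
Dilution = waste / total * 100
= 30 / 2274 * 100
= 0.01319261214 * 100
= 1.3193%


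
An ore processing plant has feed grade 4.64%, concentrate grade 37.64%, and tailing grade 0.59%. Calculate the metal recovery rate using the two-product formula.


88.6744%

Using the two-product formula:
R = 100 * c * (f - t) / (f * (c - t))
Numerator = 100 * 37.64 * (4.64 - 0.59)
= 100 * 37.64 * 4.05
= 15244.2
Denominator = 4.64 * (37.64 - 0.59)
= 4.64 * 37.05
= 171.912
R = 15244.2 / 171.912
= 88.6744%


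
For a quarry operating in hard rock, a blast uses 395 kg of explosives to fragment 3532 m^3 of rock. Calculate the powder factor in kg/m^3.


Powder factor = explosive mass / rock volume
= 395 / 3532
= 0.1118 kg/m^3

0.1118 kg/m^3


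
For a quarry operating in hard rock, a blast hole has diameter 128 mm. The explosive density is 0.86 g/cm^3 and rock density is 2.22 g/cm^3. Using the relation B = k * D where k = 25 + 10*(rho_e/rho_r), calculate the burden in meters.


3.6959 m

First, compute k:
rho_e / rho_r = 0.86 / 2.22 = 0.3873873874
k = 25 + 10 * 0.3873873874 = 28.87387387
Then, compute burden:
B = k * D / 1000 = 28.87387387 * 128 / 1000
= 3695.855856 / 1000
= 3.6959 m


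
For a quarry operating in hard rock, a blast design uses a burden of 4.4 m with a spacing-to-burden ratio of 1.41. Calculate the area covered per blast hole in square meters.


First, find the spacing:
Spacing = burden * ratio = 4.4 * 1.41
= 6.204 m
Then, calculate the area:
Area = burden * spacing = 4.4 * 6.204
= 27.2976 m^2

27.2976 m^2


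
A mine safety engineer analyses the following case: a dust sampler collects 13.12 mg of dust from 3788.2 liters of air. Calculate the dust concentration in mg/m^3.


Convert liters to m^3: 1 m^3 = 1000 L
Concentration = mass / volume * 1000
= 13.12 / 3788.2 * 1000
= 0.003463386305 * 1000
= 3.4634 mg/m^3

3.4634 mg/m^3


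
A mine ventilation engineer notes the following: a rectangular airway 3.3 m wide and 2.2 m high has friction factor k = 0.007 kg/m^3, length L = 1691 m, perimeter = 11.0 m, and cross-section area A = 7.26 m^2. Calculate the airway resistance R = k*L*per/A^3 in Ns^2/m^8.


Compute the numerator:
k * L * per = 0.007 * 1691 * 11.0
= 130.207
Compute the denominator:
A^3 = 7.26^3 = 382.657176
Resistance:
R = 130.207 / 382.657176
= 0.3403 Ns^2/m^8

0.3403 Ns^2/m^8


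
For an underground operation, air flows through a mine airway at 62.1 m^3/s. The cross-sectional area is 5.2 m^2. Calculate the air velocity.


Velocity = flow rate / cross-sectional area
= 62.1 / 5.2
= 11.9423 m/s

11.9423 m/s


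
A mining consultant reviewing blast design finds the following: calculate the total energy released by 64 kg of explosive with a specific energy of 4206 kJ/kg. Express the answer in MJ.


Energy = mass * specific_energy / 1000
= 64 * 4206 / 1000
= 269184 / 1000
= 269.184 MJ

269.184 MJ


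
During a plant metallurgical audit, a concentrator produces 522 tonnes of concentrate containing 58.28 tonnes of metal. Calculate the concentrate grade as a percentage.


11.1648%

Grade = (metal in concentrate / concentrate mass) * 100
= (58.28 / 522) * 100
= 0.1116475096 * 100
= 11.1648%


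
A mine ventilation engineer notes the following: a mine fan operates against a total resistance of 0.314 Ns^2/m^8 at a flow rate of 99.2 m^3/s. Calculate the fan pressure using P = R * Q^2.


Compute Q^2:
Q^2 = 99.2^2 = 9840.64
Compute pressure:
P = R * Q^2 = 0.314 * 9840.64
= 3089.961 Pa

3089.961 Pa


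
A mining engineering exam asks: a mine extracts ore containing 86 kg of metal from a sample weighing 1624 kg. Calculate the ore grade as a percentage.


Ore grade = (metal mass / ore mass) * 100
= (86 / 1624) * 100
= 0.05295566502 * 100
= 5.2956%

5.2956%


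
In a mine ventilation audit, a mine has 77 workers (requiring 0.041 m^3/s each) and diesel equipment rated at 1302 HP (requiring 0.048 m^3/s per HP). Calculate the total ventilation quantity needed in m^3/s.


Airflow for workers:
Q_people = 77 * 0.041 = 3.157 m^3/s
Airflow for diesel equipment:
Q_diesel = 1302 * 0.048 = 62.496 m^3/s
Total ventilation:
Q_total = 3.157 + 62.496
= 65.653 m^3/s

65.653 m^3/s


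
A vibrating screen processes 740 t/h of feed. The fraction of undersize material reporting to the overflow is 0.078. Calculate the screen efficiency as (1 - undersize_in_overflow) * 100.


Screen efficiency = (1 - fraction of undersize in overflow) * 100
= (1 - 0.078) * 100
= 0.922 * 100
= 92.2%

92.2%


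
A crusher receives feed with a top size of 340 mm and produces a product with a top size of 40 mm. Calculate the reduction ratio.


Reduction ratio = feed size / product size
= 340 / 40
= 8.5

8.5


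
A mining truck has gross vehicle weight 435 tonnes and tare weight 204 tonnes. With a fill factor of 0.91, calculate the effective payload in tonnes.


Maximum payload = gross - tare
= 435 - 204 = 231 tonnes
Effective payload = max payload * fill factor
= 231 * 0.91
= 210.21 tonnes

210.21 tonnes


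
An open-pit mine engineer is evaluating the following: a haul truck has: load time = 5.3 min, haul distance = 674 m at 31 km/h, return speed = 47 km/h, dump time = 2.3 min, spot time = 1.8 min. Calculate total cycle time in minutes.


11.5649 min

Convert haul speed to m/min: 31 * 1000/60 = 516.6666667 m/min
Haul time = 674 / 516.6666667 = 1.304516129 min
Convert return speed to m/min: 47 * 1000/60 = 783.3333333 m/min
Return time = 674 / 783.3333333 = 0.8604255319 min
Total cycle time:
= 5.3 + 1.304516129 + 2.3 + 0.8604255319 + 1.8
= 11.5649 min


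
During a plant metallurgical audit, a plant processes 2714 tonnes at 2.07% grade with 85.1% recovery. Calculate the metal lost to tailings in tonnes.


Total metal in feed:
= 2714 * 2.07 / 100 = 56.1798 tonnes
Metal recovered:
= 56.1798 * 85.1 / 100 = 47.8090098 tonnes
Metal lost to tailings:
= 56.1798 - 47.8090098
= 8.3708 tonnes

8.3708 tonnes


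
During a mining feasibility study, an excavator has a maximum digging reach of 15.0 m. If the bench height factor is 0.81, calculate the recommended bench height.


12.15 m

Bench height = reach * factor
= 15.0 * 0.81
= 12.15 m


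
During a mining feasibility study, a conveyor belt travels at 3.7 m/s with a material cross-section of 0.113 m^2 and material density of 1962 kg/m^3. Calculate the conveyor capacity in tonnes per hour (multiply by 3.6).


Volumetric flow = speed * area
= 3.7 * 0.113 = 0.4181 m^3/s
Mass flow = volumetric * density
= 0.4181 * 1962 = 820.3122 kg/s
Convert to t/h: multiply by 3.6
Capacity = 820.3122 * 3.6
= 2953.1239 t/h

2953.1239 t/h


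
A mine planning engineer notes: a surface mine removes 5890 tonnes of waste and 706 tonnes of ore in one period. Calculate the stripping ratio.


8.3428

Stripping ratio = waste tonnage / ore tonnage
= 5890 / 706
= 8.3428


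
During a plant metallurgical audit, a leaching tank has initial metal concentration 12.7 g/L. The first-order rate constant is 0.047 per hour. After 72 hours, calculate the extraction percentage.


96.6088%

Compute the exponent:
-k * t = -0.047 * 72 = -3.384
Remaining concentration:
C = 12.7 * exp(-3.384)
= 12.7 * 0.03391153693
= 0.430676519 g/L
Extracted = 12.7 - 0.430676519 = 12.26932348 g/L
Extraction % = 12.26932348 / 12.7 * 100
= 96.6088%


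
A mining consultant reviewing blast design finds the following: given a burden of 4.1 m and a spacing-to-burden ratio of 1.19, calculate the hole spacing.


4.879 m

Spacing = burden * ratio
= 4.1 * 1.19
= 4.879 m


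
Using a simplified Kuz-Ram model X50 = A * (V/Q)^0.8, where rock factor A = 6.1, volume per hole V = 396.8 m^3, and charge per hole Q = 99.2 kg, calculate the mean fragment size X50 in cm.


Compute V/Q:
V/Q = 396.8 / 99.2 = 4
Raise to the power 0.8:
(V/Q)^0.8 = 4^0.8 = 3.031433133
Multiply by A:
X50 = 6.1 * 3.031433133
= 18.4917 cm

18.4917 cm


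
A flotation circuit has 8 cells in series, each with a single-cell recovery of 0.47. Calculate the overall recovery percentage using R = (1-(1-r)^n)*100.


99.3774%

Complement of single-cell recovery:
1 - r = 1 - 0.47 = 0.53
Raise to power n:
(1 - r)^8 = 0.53^8 = 0.006225969041
Overall recovery:
R = (1 - 0.006225969041) * 100
= 99.3774%


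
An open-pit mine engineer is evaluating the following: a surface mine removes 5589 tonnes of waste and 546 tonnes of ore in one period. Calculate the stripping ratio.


Stripping ratio = waste tonnage / ore tonnage
= 5589 / 546
= 10.2363

10.2363


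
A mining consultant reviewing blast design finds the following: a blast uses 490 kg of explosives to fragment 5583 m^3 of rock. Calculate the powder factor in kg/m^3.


Powder factor = explosive mass / rock volume
= 490 / 5583
= 0.0878 kg/m^3

0.0878 kg/m^3


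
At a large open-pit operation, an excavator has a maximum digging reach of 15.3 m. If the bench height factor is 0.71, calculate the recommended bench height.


Bench height = reach * factor
= 15.3 * 0.71
= 10.863 m

10.863 m


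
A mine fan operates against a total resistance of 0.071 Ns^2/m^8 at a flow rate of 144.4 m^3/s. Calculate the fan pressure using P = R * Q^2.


1480.4466 Pa

Compute Q^2:
Q^2 = 144.4^2 = 20851.36
Compute pressure:
P = R * Q^2 = 0.071 * 20851.36
= 1480.4466 Pa


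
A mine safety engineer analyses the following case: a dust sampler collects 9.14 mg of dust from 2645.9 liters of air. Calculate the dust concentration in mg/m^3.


Convert liters to m^3: 1 m^3 = 1000 L
Concentration = mass / volume * 1000
= 9.14 / 2645.9 * 1000
= 0.003454401149 * 1000
= 3.4544 mg/m^3

3.4544 mg/m^3


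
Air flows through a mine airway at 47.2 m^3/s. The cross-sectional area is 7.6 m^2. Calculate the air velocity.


6.2105 m/s

Velocity = flow rate / cross-sectional area
= 47.2 / 7.6
= 6.2105 m/s


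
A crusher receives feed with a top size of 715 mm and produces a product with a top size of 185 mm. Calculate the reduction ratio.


3.8649

Reduction ratio = feed size / product size
= 715 / 185
= 3.8649


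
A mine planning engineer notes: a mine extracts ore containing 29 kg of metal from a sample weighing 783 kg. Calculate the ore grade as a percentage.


3.7037%

Ore grade = (metal mass / ore mass) * 100
= (29 / 783) * 100
= 0.03703703704 * 100
= 3.7037%


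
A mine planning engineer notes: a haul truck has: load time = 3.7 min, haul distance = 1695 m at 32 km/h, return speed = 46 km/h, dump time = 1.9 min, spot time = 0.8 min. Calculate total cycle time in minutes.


11.789 min

Convert haul speed to m/min: 32 * 1000/60 = 533.3333333 m/min
Haul time = 1695 / 533.3333333 = 3.178125 min
Convert return speed to m/min: 46 * 1000/60 = 766.6666667 m/min
Return time = 1695 / 766.6666667 = 2.210869565 min
Total cycle time:
= 3.7 + 3.178125 + 1.9 + 2.210869565 + 0.8
= 11.789 min


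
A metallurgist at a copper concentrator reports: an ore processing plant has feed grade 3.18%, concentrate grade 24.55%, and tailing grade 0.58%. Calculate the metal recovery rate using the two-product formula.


Using the two-product formula:
R = 100 * c * (f - t) / (f * (c - t))
Numerator = 100 * 24.55 * (3.18 - 0.58)
= 100 * 24.55 * 2.6
= 6383.0
Denominator = 3.18 * (24.55 - 0.58)
= 3.18 * 23.97
= 76.2246
R = 6383.0 / 76.2246
= 83.7394%

83.7394%


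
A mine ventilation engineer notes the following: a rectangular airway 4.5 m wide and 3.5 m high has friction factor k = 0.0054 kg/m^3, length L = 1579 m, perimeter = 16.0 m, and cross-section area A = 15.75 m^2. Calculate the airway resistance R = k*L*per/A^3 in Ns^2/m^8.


0.0349 Ns^2/m^8

Compute the numerator:
k * L * per = 0.0054 * 1579 * 16.0
= 136.4256
Compute the denominator:
A^3 = 15.75^3 = 3906.984375
Resistance:
R = 136.4256 / 3906.984375
= 0.0349 Ns^2/m^8


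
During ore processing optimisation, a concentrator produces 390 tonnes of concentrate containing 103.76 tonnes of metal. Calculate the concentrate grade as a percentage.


26.6051%

Grade = (metal in concentrate / concentrate mass) * 100
= (103.76 / 390) * 100
= 0.2660512821 * 100
= 26.6051%


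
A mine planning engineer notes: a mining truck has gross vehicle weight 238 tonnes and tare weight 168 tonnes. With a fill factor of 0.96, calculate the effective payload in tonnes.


67.2 tonnes

Maximum payload = gross - tare
= 238 - 168 = 70 tonnes
Effective payload = max payload * fill factor
= 70 * 0.96
= 67.2 tonnes


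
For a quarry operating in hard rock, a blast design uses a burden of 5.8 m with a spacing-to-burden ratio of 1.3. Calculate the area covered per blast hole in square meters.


First, find the spacing:
Spacing = burden * ratio = 5.8 * 1.3
= 7.54 m
Then, calculate the area:
Area = burden * spacing = 5.8 * 7.54
= 43.732 m^2

43.732 m^2


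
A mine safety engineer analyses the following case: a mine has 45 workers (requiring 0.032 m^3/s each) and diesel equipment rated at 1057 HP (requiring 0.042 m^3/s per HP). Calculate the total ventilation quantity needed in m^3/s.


45.834 m^3/s

Airflow for workers:
Q_people = 45 * 0.032 = 1.44 m^3/s
Airflow for diesel equipment:
Q_diesel = 1057 * 0.042 = 44.394 m^3/s
Total ventilation:
Q_total = 1.44 + 44.394
= 45.834 m^3/s


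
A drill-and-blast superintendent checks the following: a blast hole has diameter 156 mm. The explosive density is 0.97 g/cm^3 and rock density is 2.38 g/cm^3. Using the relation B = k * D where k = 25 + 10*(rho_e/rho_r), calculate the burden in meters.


4.5358 m

First, compute k:
rho_e / rho_r = 0.97 / 2.38 = 0.4075630252
k = 25 + 10 * 0.4075630252 = 29.07563025
Then, compute burden:
B = k * D / 1000 = 29.07563025 * 156 / 1000
= 4535.798319 / 1000
= 4.5358 m


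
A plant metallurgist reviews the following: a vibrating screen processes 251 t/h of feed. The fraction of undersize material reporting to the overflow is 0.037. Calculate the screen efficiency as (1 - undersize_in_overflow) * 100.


Screen efficiency = (1 - fraction of undersize in overflow) * 100
= (1 - 0.037) * 100
= 0.963 * 100
= 96.3%

96.3%


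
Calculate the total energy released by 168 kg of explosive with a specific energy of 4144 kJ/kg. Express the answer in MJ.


696.192 MJ

Energy = mass * specific_energy / 1000
= 168 * 4144 / 1000
= 696192 / 1000
= 696.192 MJ


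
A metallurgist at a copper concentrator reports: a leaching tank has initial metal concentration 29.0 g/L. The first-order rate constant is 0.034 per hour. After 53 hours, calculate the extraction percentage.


83.5031%

Compute the exponent:
-k * t = -0.034 * 53 = -1.802
Remaining concentration:
C = 29.0 * exp(-1.802)
= 29.0 * 0.1649686208
= 4.784090004 g/L
Extracted = 29.0 - 4.784090004 = 24.21591 g/L
Extraction % = 24.21591 / 29.0 * 100
= 83.5031%


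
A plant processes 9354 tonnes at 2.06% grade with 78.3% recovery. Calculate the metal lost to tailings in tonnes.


Total metal in feed:
= 9354 * 2.06 / 100 = 192.6924 tonnes
Metal recovered:
= 192.6924 * 78.3 / 100 = 150.8781492 tonnes
Metal lost to tailings:
= 192.6924 - 150.8781492
= 41.8143 tonnes

41.8143 tonnes


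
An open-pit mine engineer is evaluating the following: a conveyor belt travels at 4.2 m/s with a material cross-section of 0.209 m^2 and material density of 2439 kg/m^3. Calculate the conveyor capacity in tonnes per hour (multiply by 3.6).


7707.4351 t/h

Volumetric flow = speed * area
= 4.2 * 0.209 = 0.8778 m^3/s
Mass flow = volumetric * density
= 0.8778 * 2439 = 2140.9542 kg/s
Convert to t/h: multiply by 3.6
Capacity = 2140.9542 * 3.6
= 7707.4351 t/h


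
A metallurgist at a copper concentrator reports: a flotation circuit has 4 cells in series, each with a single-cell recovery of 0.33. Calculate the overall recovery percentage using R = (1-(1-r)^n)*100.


79.8489%

Complement of single-cell recovery:
1 - r = 1 - 0.33 = 0.67
Raise to power n:
(1 - r)^4 = 0.67^4 = 0.20151121
Overall recovery:
R = (1 - 0.20151121) * 100
= 79.8489%


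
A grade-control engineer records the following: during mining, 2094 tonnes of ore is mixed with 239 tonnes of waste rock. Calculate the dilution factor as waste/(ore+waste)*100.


Total material = ore + waste
= 2094 + 239 = 2333 tonnes
Dilution = waste / total * 100
= 239 / 2333 * 100
= 0.1024432062 * 100
= 10.2443%

10.2443%


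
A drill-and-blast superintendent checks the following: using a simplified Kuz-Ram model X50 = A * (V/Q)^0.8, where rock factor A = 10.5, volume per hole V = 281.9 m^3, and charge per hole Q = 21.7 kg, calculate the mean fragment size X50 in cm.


Compute V/Q:
V/Q = 281.9 / 21.7 = 12.99078341
Raise to the power 0.8:
(V/Q)^0.8 = 12.99078341^0.8 = 7.77872241
Multiply by A:
X50 = 10.5 * 7.77872241
= 81.6766 cm

81.6766 cm


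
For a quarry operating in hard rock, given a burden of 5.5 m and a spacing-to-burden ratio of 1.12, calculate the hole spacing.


6.16 m

Spacing = burden * ratio
= 5.5 * 1.12
= 6.16 m


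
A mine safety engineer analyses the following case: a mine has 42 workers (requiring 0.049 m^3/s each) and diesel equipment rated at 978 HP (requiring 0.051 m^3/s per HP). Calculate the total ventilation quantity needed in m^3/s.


51.936 m^3/s

Airflow for workers:
Q_people = 42 * 0.049 = 2.058 m^3/s
Airflow for diesel equipment:
Q_diesel = 978 * 0.051 = 49.878 m^3/s
Total ventilation:
Q_total = 2.058 + 49.878
= 51.936 m^3/s


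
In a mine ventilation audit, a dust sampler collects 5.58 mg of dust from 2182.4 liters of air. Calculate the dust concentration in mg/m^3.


Convert liters to m^3: 1 m^3 = 1000 L
Concentration = mass / volume * 1000
= 5.58 / 2182.4 * 1000
= 0.002556818182 * 1000
= 2.5568 mg/m^3

2.5568 mg/m^3


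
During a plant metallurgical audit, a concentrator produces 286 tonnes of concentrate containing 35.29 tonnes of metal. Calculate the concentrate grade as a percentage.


12.3392%

Grade = (metal in concentrate / concentrate mass) * 100
= (35.29 / 286) * 100
= 0.1233916084 * 100
= 12.3392%


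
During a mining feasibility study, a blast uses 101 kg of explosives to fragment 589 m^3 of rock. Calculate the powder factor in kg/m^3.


0.1715 kg/m^3

Powder factor = explosive mass / rock volume
= 101 / 589
= 0.1715 kg/m^3
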